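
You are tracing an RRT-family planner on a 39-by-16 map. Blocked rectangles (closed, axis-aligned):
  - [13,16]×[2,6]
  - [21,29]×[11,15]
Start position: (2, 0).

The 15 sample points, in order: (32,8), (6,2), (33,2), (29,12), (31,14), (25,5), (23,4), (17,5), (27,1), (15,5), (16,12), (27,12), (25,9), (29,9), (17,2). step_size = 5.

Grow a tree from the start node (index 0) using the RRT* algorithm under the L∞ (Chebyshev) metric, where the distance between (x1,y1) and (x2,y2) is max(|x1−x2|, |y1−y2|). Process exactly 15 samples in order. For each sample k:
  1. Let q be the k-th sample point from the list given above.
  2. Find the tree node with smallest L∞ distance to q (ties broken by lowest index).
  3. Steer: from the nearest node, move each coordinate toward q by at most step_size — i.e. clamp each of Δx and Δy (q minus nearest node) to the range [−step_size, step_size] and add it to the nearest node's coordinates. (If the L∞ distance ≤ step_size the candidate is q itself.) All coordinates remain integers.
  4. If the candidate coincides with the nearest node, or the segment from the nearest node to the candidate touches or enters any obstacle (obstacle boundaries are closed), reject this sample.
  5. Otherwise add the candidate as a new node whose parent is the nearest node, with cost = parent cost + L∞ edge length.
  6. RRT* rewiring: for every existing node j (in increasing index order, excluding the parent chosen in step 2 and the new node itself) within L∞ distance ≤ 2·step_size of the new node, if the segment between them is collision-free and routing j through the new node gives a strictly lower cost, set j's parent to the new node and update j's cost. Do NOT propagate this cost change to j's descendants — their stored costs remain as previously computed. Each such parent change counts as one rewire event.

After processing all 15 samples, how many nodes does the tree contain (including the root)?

1. q=(32,8) nearest=0 d=30 new=(7,5) → add node 1 parent=0 cost=5
2. q=(6,2) nearest=1 d=3 new=(6,2) → add node 2 parent=1 cost=8
3. q=(33,2) nearest=1 d=26 new=(12,2) → add node 3 parent=1 cost=10
4. q=(29,12) nearest=3 d=17 new=(17,7) → blocked by [13,16]×[2,6], reject
5. q=(31,14) nearest=3 d=19 new=(17,7) → blocked by [13,16]×[2,6], reject
6. q=(25,5) nearest=3 d=13 new=(17,5) → blocked by [13,16]×[2,6], reject
7. q=(23,4) nearest=3 d=11 new=(17,4) → blocked by [13,16]×[2,6], reject
8. q=(17,5) nearest=3 d=5 new=(17,5) → blocked by [13,16]×[2,6], reject
9. q=(27,1) nearest=3 d=15 new=(17,1) → add node 4 parent=3 cost=15
10. q=(15,5) nearest=3 d=3 new=(15,5) → blocked by [13,16]×[2,6], reject
11. q=(16,12) nearest=1 d=9 new=(12,10) → add node 5 parent=1 cost=10
12. q=(27,12) nearest=4 d=11 new=(22,6) → add node 6 parent=4 cost=20
13. q=(25,9) nearest=6 d=3 new=(25,9) → add node 7 parent=6 cost=23
14. q=(29,9) nearest=7 d=4 new=(29,9) → add node 8 parent=7 cost=27
15. q=(17,2) nearest=4 d=1 new=(17,2) → add node 9 parent=4 cost=16

Node count: 10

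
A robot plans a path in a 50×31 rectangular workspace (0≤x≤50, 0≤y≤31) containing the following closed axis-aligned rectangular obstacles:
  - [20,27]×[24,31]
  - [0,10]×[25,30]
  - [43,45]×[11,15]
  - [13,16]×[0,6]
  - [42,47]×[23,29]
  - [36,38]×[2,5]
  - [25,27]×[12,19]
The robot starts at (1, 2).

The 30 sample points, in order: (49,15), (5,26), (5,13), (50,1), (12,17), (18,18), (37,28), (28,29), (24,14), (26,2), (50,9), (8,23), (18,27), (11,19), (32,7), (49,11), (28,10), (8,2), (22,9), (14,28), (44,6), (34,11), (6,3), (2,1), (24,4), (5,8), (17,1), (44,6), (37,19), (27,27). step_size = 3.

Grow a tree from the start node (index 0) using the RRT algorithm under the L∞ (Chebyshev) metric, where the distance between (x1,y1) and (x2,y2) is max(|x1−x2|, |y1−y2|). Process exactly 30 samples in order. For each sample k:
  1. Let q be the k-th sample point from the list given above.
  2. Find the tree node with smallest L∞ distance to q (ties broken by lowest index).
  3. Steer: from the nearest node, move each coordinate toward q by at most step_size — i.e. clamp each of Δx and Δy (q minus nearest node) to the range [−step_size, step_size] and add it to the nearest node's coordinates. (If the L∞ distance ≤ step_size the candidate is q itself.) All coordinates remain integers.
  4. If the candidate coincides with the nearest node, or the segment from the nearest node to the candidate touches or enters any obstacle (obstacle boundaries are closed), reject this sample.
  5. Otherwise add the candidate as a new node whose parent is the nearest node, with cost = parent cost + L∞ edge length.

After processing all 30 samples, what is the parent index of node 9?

1. q=(49,15) nearest=0 d=48 new=(4,5) → add node 1 parent=0 cost=3
2. q=(5,26) nearest=1 d=21 new=(5,8) → add node 2 parent=1 cost=6
3. q=(5,13) nearest=2 d=5 new=(5,11) → add node 3 parent=2 cost=9
4. q=(50,1) nearest=2 d=45 new=(8,5) → add node 4 parent=2 cost=9
5. q=(12,17) nearest=3 d=7 new=(8,14) → add node 5 parent=3 cost=12
6. q=(18,18) nearest=5 d=10 new=(11,17) → add node 6 parent=5 cost=15
7. q=(37,28) nearest=6 d=26 new=(14,20) → add node 7 parent=6 cost=18
8. q=(28,29) nearest=7 d=14 new=(17,23) → add node 8 parent=7 cost=21
9. q=(24,14) nearest=8 d=9 new=(20,20) → add node 9 parent=8 cost=24
10. q=(26,2) nearest=6 d=15 new=(14,14) → add node 10 parent=6 cost=18
11. q=(50,9) nearest=9 d=30 new=(23,17) → add node 11 parent=9 cost=27
12. q=(8,23) nearest=6 d=6 new=(8,20) → add node 12 parent=6 cost=18
13. q=(18,27) nearest=8 d=4 new=(18,26) → add node 13 parent=8 cost=24
14. q=(11,19) nearest=6 d=2 new=(11,19) → add node 14 parent=6 cost=17
15. q=(32,7) nearest=11 d=10 new=(26,14) → blocked by [25,27]×[12,19], reject
16. q=(49,11) nearest=11 d=26 new=(26,14) → blocked by [25,27]×[12,19], reject
17. q=(28,10) nearest=11 d=7 new=(26,14) → blocked by [25,27]×[12,19], reject
18. q=(8,2) nearest=4 d=3 new=(8,2) → add node 15 parent=4 cost=12
19. q=(22,9) nearest=10 d=8 new=(17,11) → add node 16 parent=10 cost=21
20. q=(14,28) nearest=13 d=4 new=(15,28) → add node 17 parent=13 cost=27
21. q=(44,6) nearest=11 d=21 new=(26,14) → blocked by [25,27]×[12,19], reject
22. q=(34,11) nearest=11 d=11 new=(26,14) → blocked by [25,27]×[12,19], reject
23. q=(6,3) nearest=1 d=2 new=(6,3) → add node 18 parent=1 cost=5
24. q=(2,1) nearest=0 d=1 new=(2,1) → add node 19 parent=0 cost=1
25. q=(24,4) nearest=16 d=7 new=(20,8) → add node 20 parent=16 cost=24
26. q=(5,8) nearest=2 d=0 → coincident, reject
27. q=(17,1) nearest=20 d=7 new=(17,5) → add node 21 parent=20 cost=27
28. q=(44,6) nearest=11 d=21 new=(26,14) → blocked by [25,27]×[12,19], reject
29. q=(37,19) nearest=11 d=14 new=(26,19) → blocked by [25,27]×[12,19], reject
30. q=(27,27) nearest=9 d=7 new=(23,23) → add node 22 parent=9 cost=27

Parent of node 9: 8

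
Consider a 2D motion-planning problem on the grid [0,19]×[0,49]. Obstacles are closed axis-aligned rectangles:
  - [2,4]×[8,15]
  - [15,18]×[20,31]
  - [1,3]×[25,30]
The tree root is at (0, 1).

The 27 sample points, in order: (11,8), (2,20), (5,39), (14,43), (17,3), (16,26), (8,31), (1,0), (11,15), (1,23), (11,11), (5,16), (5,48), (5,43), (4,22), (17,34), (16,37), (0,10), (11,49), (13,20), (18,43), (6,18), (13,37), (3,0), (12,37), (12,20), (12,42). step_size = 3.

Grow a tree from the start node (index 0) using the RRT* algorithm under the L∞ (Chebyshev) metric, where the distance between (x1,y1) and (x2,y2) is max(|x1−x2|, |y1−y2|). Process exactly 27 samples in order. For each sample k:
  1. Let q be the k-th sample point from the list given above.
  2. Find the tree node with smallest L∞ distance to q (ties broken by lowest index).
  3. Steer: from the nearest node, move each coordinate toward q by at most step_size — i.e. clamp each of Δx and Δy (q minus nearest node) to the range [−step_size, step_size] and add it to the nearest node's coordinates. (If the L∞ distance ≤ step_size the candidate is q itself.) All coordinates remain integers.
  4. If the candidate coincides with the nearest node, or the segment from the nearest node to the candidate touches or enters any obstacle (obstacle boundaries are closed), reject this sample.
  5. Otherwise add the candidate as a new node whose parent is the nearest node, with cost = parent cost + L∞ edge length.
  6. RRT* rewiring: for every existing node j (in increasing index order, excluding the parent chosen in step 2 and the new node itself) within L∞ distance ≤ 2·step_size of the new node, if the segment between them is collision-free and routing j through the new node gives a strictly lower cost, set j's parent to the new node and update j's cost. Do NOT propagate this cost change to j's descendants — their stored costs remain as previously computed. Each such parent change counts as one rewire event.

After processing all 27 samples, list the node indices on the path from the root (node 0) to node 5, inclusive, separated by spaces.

1. q=(11,8) nearest=0 d=11 new=(3,4) → add node 1 parent=0 cost=3
2. q=(2,20) nearest=1 d=16 new=(2,7) → add node 2 parent=1 cost=6
3. q=(5,39) nearest=2 d=32 new=(5,10) → blocked by [2,4]×[8,15], reject
4. q=(14,43) nearest=2 d=36 new=(5,10) → blocked by [2,4]×[8,15], reject
5. q=(17,3) nearest=1 d=14 new=(6,3) → add node 3 parent=1 cost=6
6. q=(16,26) nearest=2 d=19 new=(5,10) → blocked by [2,4]×[8,15], reject
7. q=(8,31) nearest=2 d=24 new=(5,10) → blocked by [2,4]×[8,15], reject
8. q=(1,0) nearest=0 d=1 new=(1,0) → add node 4 parent=0 cost=1
9. q=(11,15) nearest=2 d=9 new=(5,10) → blocked by [2,4]×[8,15], reject
10. q=(1,23) nearest=2 d=16 new=(1,10) → add node 5 parent=2 cost=9
11. q=(11,11) nearest=1 d=8 new=(6,7) → add node 6 parent=1 cost=6
12. q=(5,16) nearest=5 d=6 new=(4,13) → blocked by [2,4]×[8,15], reject
13. q=(5,48) nearest=5 d=38 new=(4,13) → blocked by [2,4]×[8,15], reject
14. q=(5,43) nearest=5 d=33 new=(4,13) → blocked by [2,4]×[8,15], reject
15. q=(4,22) nearest=5 d=12 new=(4,13) → blocked by [2,4]×[8,15], reject
16. q=(17,34) nearest=5 d=24 new=(4,13) → blocked by [2,4]×[8,15], reject
17. q=(16,37) nearest=5 d=27 new=(4,13) → blocked by [2,4]×[8,15], reject
18. q=(0,10) nearest=5 d=1 new=(0,10) → add node 7 parent=5 cost=10
19. q=(11,49) nearest=5 d=39 new=(4,13) → blocked by [2,4]×[8,15], reject
20. q=(13,20) nearest=5 d=12 new=(4,13) → blocked by [2,4]×[8,15], reject
21. q=(18,43) nearest=5 d=33 new=(4,13) → blocked by [2,4]×[8,15], reject
22. q=(6,18) nearest=5 d=8 new=(4,13) → blocked by [2,4]×[8,15], reject
23. q=(13,37) nearest=5 d=27 new=(4,13) → blocked by [2,4]×[8,15], reject
24. q=(3,0) nearest=4 d=2 new=(3,0) → add node 8 parent=4 cost=3
25. q=(12,37) nearest=5 d=27 new=(4,13) → blocked by [2,4]×[8,15], reject
26. q=(12,20) nearest=5 d=11 new=(4,13) → blocked by [2,4]×[8,15], reject
27. q=(12,42) nearest=5 d=32 new=(4,13) → blocked by [2,4]×[8,15], reject

Path: 0 1 2 5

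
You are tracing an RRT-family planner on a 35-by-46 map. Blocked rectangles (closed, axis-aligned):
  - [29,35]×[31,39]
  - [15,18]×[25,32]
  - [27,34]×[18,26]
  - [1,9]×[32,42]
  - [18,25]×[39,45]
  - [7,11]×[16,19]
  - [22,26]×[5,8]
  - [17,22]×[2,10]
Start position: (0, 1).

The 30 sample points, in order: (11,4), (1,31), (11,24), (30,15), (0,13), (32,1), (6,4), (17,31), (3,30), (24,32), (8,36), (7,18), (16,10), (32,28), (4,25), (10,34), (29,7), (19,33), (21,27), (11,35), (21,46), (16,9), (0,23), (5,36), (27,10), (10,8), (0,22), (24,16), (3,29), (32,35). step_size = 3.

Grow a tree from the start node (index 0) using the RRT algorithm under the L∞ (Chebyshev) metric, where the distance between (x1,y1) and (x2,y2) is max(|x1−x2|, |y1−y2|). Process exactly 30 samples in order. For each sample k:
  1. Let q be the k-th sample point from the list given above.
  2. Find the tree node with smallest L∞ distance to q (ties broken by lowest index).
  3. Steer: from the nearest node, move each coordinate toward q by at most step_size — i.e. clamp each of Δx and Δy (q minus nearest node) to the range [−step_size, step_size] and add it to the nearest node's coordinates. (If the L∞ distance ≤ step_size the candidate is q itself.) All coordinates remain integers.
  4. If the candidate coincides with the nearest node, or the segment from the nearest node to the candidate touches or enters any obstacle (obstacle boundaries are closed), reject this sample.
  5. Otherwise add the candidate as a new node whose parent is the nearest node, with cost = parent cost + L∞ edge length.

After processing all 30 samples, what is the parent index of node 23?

1. q=(11,4) nearest=0 d=11 new=(3,4) → add node 1 parent=0 cost=3
2. q=(1,31) nearest=1 d=27 new=(1,7) → add node 2 parent=1 cost=6
3. q=(11,24) nearest=2 d=17 new=(4,10) → add node 3 parent=2 cost=9
4. q=(30,15) nearest=3 d=26 new=(7,13) → add node 4 parent=3 cost=12
5. q=(0,13) nearest=3 d=4 new=(1,13) → add node 5 parent=3 cost=12
6. q=(32,1) nearest=4 d=25 new=(10,10) → add node 6 parent=4 cost=15
7. q=(6,4) nearest=1 d=3 new=(6,4) → add node 7 parent=1 cost=6
8. q=(17,31) nearest=4 d=18 new=(10,16) → blocked by [7,11]×[16,19], reject
9. q=(3,30) nearest=4 d=17 new=(4,16) → add node 8 parent=4 cost=15
10. q=(24,32) nearest=4 d=19 new=(10,16) → blocked by [7,11]×[16,19], reject
11. q=(8,36) nearest=8 d=20 new=(7,19) → blocked by [7,11]×[16,19], reject
12. q=(7,18) nearest=8 d=3 new=(7,18) → blocked by [7,11]×[16,19], reject
13. q=(16,10) nearest=6 d=6 new=(13,10) → add node 9 parent=6 cost=18
14. q=(32,28) nearest=9 d=19 new=(16,13) → add node 10 parent=9 cost=21
15. q=(4,25) nearest=8 d=9 new=(4,19) → add node 11 parent=8 cost=18
16. q=(10,34) nearest=11 d=15 new=(7,22) → add node 12 parent=11 cost=21
17. q=(29,7) nearest=10 d=13 new=(19,10) → blocked by [17,22]×[2,10], reject
18. q=(19,33) nearest=12 d=12 new=(10,25) → add node 13 parent=12 cost=24
19. q=(21,27) nearest=13 d=11 new=(13,27) → add node 14 parent=13 cost=27
20. q=(11,35) nearest=14 d=8 new=(11,30) → add node 15 parent=14 cost=30
21. q=(21,46) nearest=15 d=16 new=(14,33) → add node 16 parent=15 cost=33
22. q=(16,9) nearest=9 d=3 new=(16,9) → add node 17 parent=9 cost=21
23. q=(0,23) nearest=11 d=4 new=(1,22) → add node 18 parent=11 cost=21
24. q=(5,36) nearest=15 d=6 new=(8,33) → blocked by [1,9]×[32,42], reject
25. q=(27,10) nearest=10 d=11 new=(19,10) → blocked by [17,22]×[2,10], reject
26. q=(10,8) nearest=6 d=2 new=(10,8) → add node 19 parent=6 cost=17
27. q=(0,22) nearest=18 d=1 new=(0,22) → add node 20 parent=18 cost=22
28. q=(24,16) nearest=10 d=8 new=(19,16) → add node 21 parent=10 cost=24
29. q=(3,29) nearest=12 d=7 new=(4,25) → add node 22 parent=12 cost=24
30. q=(32,35) nearest=16 d=18 new=(17,35) → add node 23 parent=16 cost=36

Parent of node 23: 16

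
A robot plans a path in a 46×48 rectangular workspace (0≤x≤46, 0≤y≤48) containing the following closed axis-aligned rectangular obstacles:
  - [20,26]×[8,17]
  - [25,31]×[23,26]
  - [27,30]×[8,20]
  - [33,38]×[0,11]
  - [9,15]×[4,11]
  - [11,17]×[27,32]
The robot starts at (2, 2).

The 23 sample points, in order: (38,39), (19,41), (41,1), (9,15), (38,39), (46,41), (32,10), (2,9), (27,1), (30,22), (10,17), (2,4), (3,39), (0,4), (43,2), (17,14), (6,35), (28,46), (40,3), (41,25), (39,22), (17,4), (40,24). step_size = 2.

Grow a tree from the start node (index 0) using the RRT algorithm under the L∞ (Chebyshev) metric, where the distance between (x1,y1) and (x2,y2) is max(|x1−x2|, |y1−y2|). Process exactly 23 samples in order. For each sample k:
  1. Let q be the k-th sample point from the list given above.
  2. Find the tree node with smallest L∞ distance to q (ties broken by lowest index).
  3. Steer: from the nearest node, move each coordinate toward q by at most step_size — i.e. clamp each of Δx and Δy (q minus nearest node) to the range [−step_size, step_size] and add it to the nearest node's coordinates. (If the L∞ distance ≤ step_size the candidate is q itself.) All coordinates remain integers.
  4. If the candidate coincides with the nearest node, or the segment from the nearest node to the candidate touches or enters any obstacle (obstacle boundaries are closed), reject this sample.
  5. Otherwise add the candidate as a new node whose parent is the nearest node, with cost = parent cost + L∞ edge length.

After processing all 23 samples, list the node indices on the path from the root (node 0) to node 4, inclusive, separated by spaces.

Path: 0 1 2 4

1. q=(38,39) nearest=0 d=37 new=(4,4) → add node 1 parent=0 cost=2
2. q=(19,41) nearest=1 d=37 new=(6,6) → add node 2 parent=1 cost=4
3. q=(41,1) nearest=2 d=35 new=(8,4) → add node 3 parent=2 cost=6
4. q=(9,15) nearest=2 d=9 new=(8,8) → add node 4 parent=2 cost=6
5. q=(38,39) nearest=4 d=31 new=(10,10) → blocked by [9,15]×[4,11], reject
6. q=(46,41) nearest=3 d=38 new=(10,6) → blocked by [9,15]×[4,11], reject
7. q=(32,10) nearest=3 d=24 new=(10,6) → blocked by [9,15]×[4,11], reject
8. q=(2,9) nearest=2 d=4 new=(4,8) → add node 5 parent=2 cost=6
9. q=(27,1) nearest=3 d=19 new=(10,2) → add node 6 parent=3 cost=8
10. q=(30,22) nearest=6 d=20 new=(12,4) → blocked by [9,15]×[4,11], reject
11. q=(10,17) nearest=4 d=9 new=(10,10) → blocked by [9,15]×[4,11], reject
12. q=(2,4) nearest=0 d=2 new=(2,4) → add node 7 parent=0 cost=2
13. q=(3,39) nearest=4 d=31 new=(6,10) → add node 8 parent=4 cost=8
14. q=(0,4) nearest=0 d=2 new=(0,4) → add node 9 parent=0 cost=2
15. q=(43,2) nearest=6 d=33 new=(12,2) → add node 10 parent=6 cost=10
16. q=(17,14) nearest=4 d=9 new=(10,10) → blocked by [9,15]×[4,11], reject
17. q=(6,35) nearest=8 d=25 new=(6,12) → add node 11 parent=8 cost=10
18. q=(28,46) nearest=11 d=34 new=(8,14) → add node 12 parent=11 cost=12
19. q=(40,3) nearest=10 d=28 new=(14,3) → add node 13 parent=10 cost=12
20. q=(41,25) nearest=13 d=27 new=(16,5) → blocked by [9,15]×[4,11], reject
21. q=(39,22) nearest=13 d=25 new=(16,5) → blocked by [9,15]×[4,11], reject
22. q=(17,4) nearest=13 d=3 new=(16,4) → add node 14 parent=13 cost=14
23. q=(40,24) nearest=14 d=24 new=(18,6) → add node 15 parent=14 cost=16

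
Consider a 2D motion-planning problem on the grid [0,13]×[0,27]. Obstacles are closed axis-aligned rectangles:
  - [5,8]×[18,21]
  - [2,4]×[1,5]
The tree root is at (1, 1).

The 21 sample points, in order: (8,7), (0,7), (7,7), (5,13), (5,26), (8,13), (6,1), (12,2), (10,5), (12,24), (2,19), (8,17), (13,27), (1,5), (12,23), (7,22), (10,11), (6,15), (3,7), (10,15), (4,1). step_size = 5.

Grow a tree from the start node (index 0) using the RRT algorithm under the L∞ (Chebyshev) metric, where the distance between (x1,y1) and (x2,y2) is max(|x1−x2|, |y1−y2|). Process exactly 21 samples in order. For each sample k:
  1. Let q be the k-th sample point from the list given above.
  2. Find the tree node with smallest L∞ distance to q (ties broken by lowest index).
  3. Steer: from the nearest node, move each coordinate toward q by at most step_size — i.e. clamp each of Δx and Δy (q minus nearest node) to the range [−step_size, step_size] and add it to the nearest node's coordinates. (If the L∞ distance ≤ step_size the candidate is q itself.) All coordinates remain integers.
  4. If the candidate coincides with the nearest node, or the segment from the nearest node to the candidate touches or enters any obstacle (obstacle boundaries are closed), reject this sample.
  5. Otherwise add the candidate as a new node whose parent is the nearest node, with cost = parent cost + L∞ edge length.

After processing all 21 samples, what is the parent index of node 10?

Parent of node 10: 1

1. q=(8,7) nearest=0 d=7 new=(6,6) → blocked by [2,4]×[1,5], reject
2. q=(0,7) nearest=0 d=6 new=(0,6) → add node 1 parent=0 cost=5
3. q=(7,7) nearest=0 d=6 new=(6,6) → blocked by [2,4]×[1,5], reject
4. q=(5,13) nearest=1 d=7 new=(5,11) → add node 2 parent=1 cost=10
5. q=(5,26) nearest=2 d=15 new=(5,16) → add node 3 parent=2 cost=15
6. q=(8,13) nearest=2 d=3 new=(8,13) → add node 4 parent=2 cost=13
7. q=(6,1) nearest=0 d=5 new=(6,1) → blocked by [2,4]×[1,5], reject
8. q=(12,2) nearest=2 d=9 new=(10,6) → add node 5 parent=2 cost=15
9. q=(10,5) nearest=5 d=1 new=(10,5) → add node 6 parent=5 cost=16
10. q=(12,24) nearest=3 d=8 new=(10,21) → blocked by [5,8]×[18,21], reject
11. q=(2,19) nearest=3 d=3 new=(2,19) → add node 7 parent=3 cost=18
12. q=(8,17) nearest=3 d=3 new=(8,17) → add node 8 parent=3 cost=18
13. q=(13,27) nearest=8 d=10 new=(13,22) → add node 9 parent=8 cost=23
14. q=(1,5) nearest=1 d=1 new=(1,5) → add node 10 parent=1 cost=6
15. q=(12,23) nearest=9 d=1 new=(12,23) → add node 11 parent=9 cost=24
16. q=(7,22) nearest=7 d=5 new=(7,22) → blocked by [5,8]×[18,21], reject
17. q=(10,11) nearest=4 d=2 new=(10,11) → add node 12 parent=4 cost=15
18. q=(6,15) nearest=3 d=1 new=(6,15) → add node 13 parent=3 cost=16
19. q=(3,7) nearest=10 d=2 new=(3,7) → add node 14 parent=10 cost=8
20. q=(10,15) nearest=4 d=2 new=(10,15) → add node 15 parent=4 cost=15
21. q=(4,1) nearest=0 d=3 new=(4,1) → blocked by [2,4]×[1,5], reject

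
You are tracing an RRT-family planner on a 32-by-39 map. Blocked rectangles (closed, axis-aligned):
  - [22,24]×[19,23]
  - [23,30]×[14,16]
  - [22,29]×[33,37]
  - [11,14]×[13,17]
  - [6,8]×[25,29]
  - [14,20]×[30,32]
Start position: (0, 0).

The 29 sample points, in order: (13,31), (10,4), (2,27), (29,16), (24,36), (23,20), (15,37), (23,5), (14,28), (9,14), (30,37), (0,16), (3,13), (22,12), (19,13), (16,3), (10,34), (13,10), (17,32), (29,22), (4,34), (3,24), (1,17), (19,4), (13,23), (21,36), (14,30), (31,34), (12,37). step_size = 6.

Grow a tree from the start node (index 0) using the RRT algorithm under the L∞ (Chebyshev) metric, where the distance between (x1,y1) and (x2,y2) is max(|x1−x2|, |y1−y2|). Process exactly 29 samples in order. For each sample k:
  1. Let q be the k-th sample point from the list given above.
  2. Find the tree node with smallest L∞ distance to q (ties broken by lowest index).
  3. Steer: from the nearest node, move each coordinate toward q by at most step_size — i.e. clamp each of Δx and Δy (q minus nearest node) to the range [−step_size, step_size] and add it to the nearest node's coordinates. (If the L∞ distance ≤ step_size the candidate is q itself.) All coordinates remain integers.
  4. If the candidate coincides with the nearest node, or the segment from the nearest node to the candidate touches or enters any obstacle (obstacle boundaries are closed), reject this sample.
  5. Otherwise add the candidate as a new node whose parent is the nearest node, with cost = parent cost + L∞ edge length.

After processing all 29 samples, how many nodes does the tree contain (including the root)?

Node count: 26

1. q=(13,31) nearest=0 d=31 new=(6,6) → add node 1 parent=0 cost=6
2. q=(10,4) nearest=1 d=4 new=(10,4) → add node 2 parent=1 cost=10
3. q=(2,27) nearest=1 d=21 new=(2,12) → add node 3 parent=1 cost=12
4. q=(29,16) nearest=2 d=19 new=(16,10) → add node 4 parent=2 cost=16
5. q=(24,36) nearest=3 d=24 new=(8,18) → add node 5 parent=3 cost=18
6. q=(23,20) nearest=4 d=10 new=(22,16) → add node 6 parent=4 cost=22
7. q=(15,37) nearest=5 d=19 new=(14,24) → add node 7 parent=5 cost=24
8. q=(23,5) nearest=4 d=7 new=(22,5) → add node 8 parent=4 cost=22
9. q=(14,28) nearest=7 d=4 new=(14,28) → add node 9 parent=7 cost=28
10. q=(9,14) nearest=5 d=4 new=(9,14) → add node 10 parent=5 cost=22
11. q=(30,37) nearest=7 d=16 new=(20,30) → blocked by [14,20]×[30,32], reject
12. q=(0,16) nearest=3 d=4 new=(0,16) → add node 11 parent=3 cost=16
13. q=(3,13) nearest=3 d=1 new=(3,13) → add node 12 parent=3 cost=13
14. q=(22,12) nearest=6 d=4 new=(22,12) → add node 13 parent=6 cost=26
15. q=(19,13) nearest=4 d=3 new=(19,13) → add node 14 parent=4 cost=19
16. q=(16,3) nearest=2 d=6 new=(16,3) → add node 15 parent=2 cost=16
17. q=(10,34) nearest=9 d=6 new=(10,34) → add node 16 parent=9 cost=34
18. q=(13,10) nearest=4 d=3 new=(13,10) → add node 17 parent=4 cost=19
19. q=(17,32) nearest=9 d=4 new=(17,32) → blocked by [14,20]×[30,32], reject
20. q=(29,22) nearest=6 d=7 new=(28,22) → add node 18 parent=6 cost=28
21. q=(4,34) nearest=16 d=6 new=(4,34) → add node 19 parent=16 cost=40
22. q=(3,24) nearest=5 d=6 new=(3,24) → add node 20 parent=5 cost=24
23. q=(1,17) nearest=11 d=1 new=(1,17) → add node 21 parent=11 cost=17
24. q=(19,4) nearest=8 d=3 new=(19,4) → add node 22 parent=8 cost=25
25. q=(13,23) nearest=7 d=1 new=(13,23) → add node 23 parent=7 cost=25
26. q=(21,36) nearest=9 d=8 new=(20,34) → blocked by [14,20]×[30,32], reject
27. q=(14,30) nearest=9 d=2 new=(14,30) → blocked by [14,20]×[30,32], reject
28. q=(31,34) nearest=18 d=12 new=(31,28) → add node 24 parent=18 cost=34
29. q=(12,37) nearest=16 d=3 new=(12,37) → add node 25 parent=16 cost=37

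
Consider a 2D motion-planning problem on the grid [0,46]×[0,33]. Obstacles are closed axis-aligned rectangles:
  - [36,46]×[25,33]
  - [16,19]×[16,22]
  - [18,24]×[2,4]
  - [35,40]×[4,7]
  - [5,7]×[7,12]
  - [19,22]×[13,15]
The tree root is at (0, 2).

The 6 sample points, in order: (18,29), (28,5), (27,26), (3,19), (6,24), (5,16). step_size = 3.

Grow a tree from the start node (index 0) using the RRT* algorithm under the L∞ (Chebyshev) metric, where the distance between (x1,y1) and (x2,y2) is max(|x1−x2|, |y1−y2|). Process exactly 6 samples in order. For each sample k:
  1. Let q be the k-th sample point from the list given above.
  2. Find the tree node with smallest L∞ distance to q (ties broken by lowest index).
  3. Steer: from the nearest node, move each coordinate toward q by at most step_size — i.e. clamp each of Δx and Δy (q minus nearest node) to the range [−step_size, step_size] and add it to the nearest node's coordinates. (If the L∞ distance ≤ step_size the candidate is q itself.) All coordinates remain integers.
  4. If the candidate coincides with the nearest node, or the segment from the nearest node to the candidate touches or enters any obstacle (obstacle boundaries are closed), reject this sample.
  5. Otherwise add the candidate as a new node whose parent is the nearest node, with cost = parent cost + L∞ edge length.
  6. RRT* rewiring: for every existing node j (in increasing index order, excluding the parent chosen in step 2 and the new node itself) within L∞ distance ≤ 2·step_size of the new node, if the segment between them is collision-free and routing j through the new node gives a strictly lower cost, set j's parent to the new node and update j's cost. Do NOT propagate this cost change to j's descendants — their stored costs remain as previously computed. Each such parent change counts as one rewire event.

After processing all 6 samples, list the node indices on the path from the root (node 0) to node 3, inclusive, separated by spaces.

1. q=(18,29) nearest=0 d=27 new=(3,5) → add node 1 parent=0 cost=3
2. q=(28,5) nearest=1 d=25 new=(6,5) → add node 2 parent=1 cost=6
3. q=(27,26) nearest=2 d=21 new=(9,8) → add node 3 parent=2 cost=9
4. q=(3,19) nearest=3 d=11 new=(6,11) → blocked by [5,7]×[7,12], reject
5. q=(6,24) nearest=3 d=16 new=(6,11) → blocked by [5,7]×[7,12], reject
6. q=(5,16) nearest=3 d=8 new=(6,11) → blocked by [5,7]×[7,12], reject

Path: 0 1 2 3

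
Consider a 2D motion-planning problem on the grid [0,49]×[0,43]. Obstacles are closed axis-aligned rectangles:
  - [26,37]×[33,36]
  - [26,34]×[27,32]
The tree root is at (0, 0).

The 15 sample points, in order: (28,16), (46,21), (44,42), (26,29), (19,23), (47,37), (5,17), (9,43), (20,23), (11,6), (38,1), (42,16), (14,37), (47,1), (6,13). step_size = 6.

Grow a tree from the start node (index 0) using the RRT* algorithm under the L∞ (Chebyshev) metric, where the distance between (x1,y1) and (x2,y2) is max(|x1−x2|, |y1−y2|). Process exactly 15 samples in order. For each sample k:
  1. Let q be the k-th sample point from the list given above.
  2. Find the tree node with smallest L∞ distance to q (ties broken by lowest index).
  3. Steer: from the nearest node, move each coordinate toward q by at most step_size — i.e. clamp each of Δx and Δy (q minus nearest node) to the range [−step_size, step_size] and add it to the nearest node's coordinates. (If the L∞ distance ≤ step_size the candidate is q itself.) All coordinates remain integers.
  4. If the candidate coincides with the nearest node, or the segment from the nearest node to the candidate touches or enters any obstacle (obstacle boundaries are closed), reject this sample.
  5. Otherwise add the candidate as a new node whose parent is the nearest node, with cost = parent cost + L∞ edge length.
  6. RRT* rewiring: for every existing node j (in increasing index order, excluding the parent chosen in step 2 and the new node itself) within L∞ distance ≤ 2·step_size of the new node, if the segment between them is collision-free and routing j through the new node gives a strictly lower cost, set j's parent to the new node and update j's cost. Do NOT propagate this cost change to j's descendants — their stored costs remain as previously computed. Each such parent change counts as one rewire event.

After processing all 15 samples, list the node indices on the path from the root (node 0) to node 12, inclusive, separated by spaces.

1. q=(28,16) nearest=0 d=28 new=(6,6) → add node 1 parent=0 cost=6
2. q=(46,21) nearest=1 d=40 new=(12,12) → add node 2 parent=1 cost=12
3. q=(44,42) nearest=2 d=32 new=(18,18) → add node 3 parent=2 cost=18
4. q=(26,29) nearest=3 d=11 new=(24,24) → add node 4 parent=3 cost=24
5. q=(19,23) nearest=3 d=5 new=(19,23) → add node 5 parent=3 cost=23
6. q=(47,37) nearest=4 d=23 new=(30,30) → blocked by [26,34]×[27,32], reject
7. q=(5,17) nearest=2 d=7 new=(6,17) → add node 6 parent=2 cost=18
8. q=(9,43) nearest=4 d=19 new=(18,30) → add node 7 parent=4 cost=30
9. q=(20,23) nearest=5 d=1 new=(20,23) → add node 8 parent=5 cost=24
10. q=(11,6) nearest=1 d=5 new=(11,6) → add node 9 parent=1 cost=11
11. q=(38,1) nearest=3 d=20 new=(24,12) → add node 10 parent=3 cost=24
12. q=(42,16) nearest=4 d=18 new=(30,18) → add node 11 parent=4 cost=30
13. q=(14,37) nearest=7 d=7 new=(14,36) → add node 12 parent=7 cost=36
14. q=(47,1) nearest=11 d=17 new=(36,12) → add node 13 parent=11 cost=36
15. q=(6,13) nearest=6 d=4 new=(6,13) → add node 14 parent=6 cost=22

Path: 0 1 2 3 4 7 12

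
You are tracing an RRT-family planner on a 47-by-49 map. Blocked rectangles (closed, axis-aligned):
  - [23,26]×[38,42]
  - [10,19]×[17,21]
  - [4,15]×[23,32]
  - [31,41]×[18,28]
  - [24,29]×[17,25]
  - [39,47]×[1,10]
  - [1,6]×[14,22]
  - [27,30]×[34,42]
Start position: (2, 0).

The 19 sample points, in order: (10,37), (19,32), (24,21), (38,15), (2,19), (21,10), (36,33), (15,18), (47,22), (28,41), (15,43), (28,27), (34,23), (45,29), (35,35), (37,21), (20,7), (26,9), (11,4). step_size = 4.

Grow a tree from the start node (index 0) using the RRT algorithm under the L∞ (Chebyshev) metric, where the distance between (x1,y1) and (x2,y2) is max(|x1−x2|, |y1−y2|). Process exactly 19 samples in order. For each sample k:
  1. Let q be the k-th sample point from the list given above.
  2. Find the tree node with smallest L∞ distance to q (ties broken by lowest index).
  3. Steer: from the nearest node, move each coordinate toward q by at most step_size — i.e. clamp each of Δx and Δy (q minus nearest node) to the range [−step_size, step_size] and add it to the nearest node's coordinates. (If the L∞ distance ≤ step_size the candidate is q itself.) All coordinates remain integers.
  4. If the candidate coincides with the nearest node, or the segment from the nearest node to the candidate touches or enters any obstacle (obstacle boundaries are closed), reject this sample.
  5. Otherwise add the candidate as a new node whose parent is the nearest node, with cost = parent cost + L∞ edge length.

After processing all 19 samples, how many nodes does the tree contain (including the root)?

Node count: 12

1. q=(10,37) nearest=0 d=37 new=(6,4) → add node 1 parent=0 cost=4
2. q=(19,32) nearest=1 d=28 new=(10,8) → add node 2 parent=1 cost=8
3. q=(24,21) nearest=2 d=14 new=(14,12) → add node 3 parent=2 cost=12
4. q=(38,15) nearest=3 d=24 new=(18,15) → add node 4 parent=3 cost=16
5. q=(2,19) nearest=2 d=11 new=(6,12) → add node 5 parent=2 cost=12
6. q=(21,10) nearest=4 d=5 new=(21,11) → add node 6 parent=4 cost=20
7. q=(36,33) nearest=4 d=18 new=(22,19) → add node 7 parent=4 cost=20
8. q=(15,18) nearest=4 d=3 new=(15,18) → blocked by [10,19]×[17,21], reject
9. q=(47,22) nearest=7 d=25 new=(26,22) → blocked by [24,29]×[17,25], reject
10. q=(28,41) nearest=7 d=22 new=(26,23) → blocked by [24,29]×[17,25], reject
11. q=(15,43) nearest=7 d=24 new=(18,23) → add node 8 parent=7 cost=24
12. q=(28,27) nearest=7 d=8 new=(26,23) → blocked by [24,29]×[17,25], reject
13. q=(34,23) nearest=7 d=12 new=(26,23) → blocked by [24,29]×[17,25], reject
14. q=(45,29) nearest=7 d=23 new=(26,23) → blocked by [24,29]×[17,25], reject
15. q=(35,35) nearest=7 d=16 new=(26,23) → blocked by [24,29]×[17,25], reject
16. q=(37,21) nearest=7 d=15 new=(26,21) → blocked by [24,29]×[17,25], reject
17. q=(20,7) nearest=6 d=4 new=(20,7) → add node 9 parent=6 cost=24
18. q=(26,9) nearest=6 d=5 new=(25,9) → add node 10 parent=6 cost=24
19. q=(11,4) nearest=2 d=4 new=(11,4) → add node 11 parent=2 cost=12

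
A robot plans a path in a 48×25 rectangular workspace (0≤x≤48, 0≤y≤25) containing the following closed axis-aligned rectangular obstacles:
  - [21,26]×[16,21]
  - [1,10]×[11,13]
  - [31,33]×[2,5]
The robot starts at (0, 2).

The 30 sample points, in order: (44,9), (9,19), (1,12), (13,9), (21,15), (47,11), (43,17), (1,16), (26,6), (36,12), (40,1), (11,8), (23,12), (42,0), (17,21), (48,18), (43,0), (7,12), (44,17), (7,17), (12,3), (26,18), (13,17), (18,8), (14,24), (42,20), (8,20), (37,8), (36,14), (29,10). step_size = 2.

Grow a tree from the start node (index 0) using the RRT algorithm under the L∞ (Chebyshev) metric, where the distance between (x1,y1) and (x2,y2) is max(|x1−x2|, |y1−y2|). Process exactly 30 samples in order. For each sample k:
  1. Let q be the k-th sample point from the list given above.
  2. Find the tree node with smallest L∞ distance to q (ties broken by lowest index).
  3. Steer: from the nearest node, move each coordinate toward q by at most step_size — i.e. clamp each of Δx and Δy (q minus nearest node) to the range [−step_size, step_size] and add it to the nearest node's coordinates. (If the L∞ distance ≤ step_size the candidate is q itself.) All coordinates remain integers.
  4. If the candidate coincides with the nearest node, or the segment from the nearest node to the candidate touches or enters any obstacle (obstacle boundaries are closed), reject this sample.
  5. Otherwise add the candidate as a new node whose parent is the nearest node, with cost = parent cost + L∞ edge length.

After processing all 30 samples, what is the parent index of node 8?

1. q=(44,9) nearest=0 d=44 new=(2,4) → add node 1 parent=0 cost=2
2. q=(9,19) nearest=1 d=15 new=(4,6) → add node 2 parent=1 cost=4
3. q=(1,12) nearest=2 d=6 new=(2,8) → add node 3 parent=2 cost=6
4. q=(13,9) nearest=2 d=9 new=(6,8) → add node 4 parent=2 cost=6
5. q=(21,15) nearest=4 d=15 new=(8,10) → add node 5 parent=4 cost=8
6. q=(47,11) nearest=5 d=39 new=(10,11) → blocked by [1,10]×[11,13], reject
7. q=(43,17) nearest=5 d=35 new=(10,12) → blocked by [1,10]×[11,13], reject
8. q=(1,16) nearest=5 d=7 new=(6,12) → blocked by [1,10]×[11,13], reject
9. q=(26,6) nearest=5 d=18 new=(10,8) → add node 6 parent=5 cost=10
10. q=(36,12) nearest=6 d=26 new=(12,10) → add node 7 parent=6 cost=12
11. q=(40,1) nearest=7 d=28 new=(14,8) → add node 8 parent=7 cost=14
12. q=(11,8) nearest=6 d=1 new=(11,8) → add node 9 parent=6 cost=11
13. q=(23,12) nearest=8 d=9 new=(16,10) → add node 10 parent=8 cost=16
14. q=(42,0) nearest=10 d=26 new=(18,8) → add node 11 parent=10 cost=18
15. q=(17,21) nearest=5 d=11 new=(10,12) → blocked by [1,10]×[11,13], reject
16. q=(48,18) nearest=11 d=30 new=(20,10) → add node 12 parent=11 cost=20
17. q=(43,0) nearest=12 d=23 new=(22,8) → add node 13 parent=12 cost=22
18. q=(7,12) nearest=5 d=2 new=(7,12) → blocked by [1,10]×[11,13], reject
19. q=(44,17) nearest=13 d=22 new=(24,10) → add node 14 parent=13 cost=24
20. q=(7,17) nearest=5 d=7 new=(7,12) → blocked by [1,10]×[11,13], reject
21. q=(12,3) nearest=6 d=5 new=(12,6) → add node 15 parent=6 cost=12
22. q=(26,18) nearest=12 d=8 new=(22,12) → add node 16 parent=12 cost=22
23. q=(13,17) nearest=5 d=7 new=(10,12) → blocked by [1,10]×[11,13], reject
24. q=(18,8) nearest=11 d=0 → coincident, reject
25. q=(14,24) nearest=16 d=12 new=(20,14) → add node 17 parent=16 cost=24
26. q=(42,20) nearest=14 d=18 new=(26,12) → add node 18 parent=14 cost=26
27. q=(8,20) nearest=5 d=10 new=(8,12) → blocked by [1,10]×[11,13], reject
28. q=(37,8) nearest=18 d=11 new=(28,10) → add node 19 parent=18 cost=28
29. q=(36,14) nearest=19 d=8 new=(30,12) → add node 20 parent=19 cost=30
30. q=(29,10) nearest=19 d=1 new=(29,10) → add node 21 parent=19 cost=29

Parent of node 8: 7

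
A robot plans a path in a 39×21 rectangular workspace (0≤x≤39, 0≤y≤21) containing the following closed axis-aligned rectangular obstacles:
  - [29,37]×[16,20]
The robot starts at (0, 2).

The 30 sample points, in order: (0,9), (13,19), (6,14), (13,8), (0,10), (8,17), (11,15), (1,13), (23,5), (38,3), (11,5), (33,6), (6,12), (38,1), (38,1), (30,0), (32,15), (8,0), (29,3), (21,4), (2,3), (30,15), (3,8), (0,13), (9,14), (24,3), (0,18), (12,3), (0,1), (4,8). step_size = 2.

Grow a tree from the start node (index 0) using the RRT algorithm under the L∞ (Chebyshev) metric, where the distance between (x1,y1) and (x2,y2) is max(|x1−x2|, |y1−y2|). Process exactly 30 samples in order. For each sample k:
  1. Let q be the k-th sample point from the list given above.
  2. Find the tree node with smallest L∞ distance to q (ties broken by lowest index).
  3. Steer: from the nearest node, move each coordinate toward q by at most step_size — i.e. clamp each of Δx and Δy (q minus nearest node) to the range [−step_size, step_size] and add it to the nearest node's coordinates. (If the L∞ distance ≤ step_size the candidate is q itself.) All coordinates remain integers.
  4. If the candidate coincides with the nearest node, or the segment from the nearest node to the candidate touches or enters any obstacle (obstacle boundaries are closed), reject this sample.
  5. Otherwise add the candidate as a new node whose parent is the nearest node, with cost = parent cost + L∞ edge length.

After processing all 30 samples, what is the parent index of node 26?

Parent of node 26: 19

1. q=(0,9) nearest=0 d=7 new=(0,4) → add node 1 parent=0 cost=2
2. q=(13,19) nearest=1 d=15 new=(2,6) → add node 2 parent=1 cost=4
3. q=(6,14) nearest=2 d=8 new=(4,8) → add node 3 parent=2 cost=6
4. q=(13,8) nearest=3 d=9 new=(6,8) → add node 4 parent=3 cost=8
5. q=(0,10) nearest=2 d=4 new=(0,8) → add node 5 parent=2 cost=6
6. q=(8,17) nearest=3 d=9 new=(6,10) → add node 6 parent=3 cost=8
7. q=(11,15) nearest=6 d=5 new=(8,12) → add node 7 parent=6 cost=10
8. q=(1,13) nearest=3 d=5 new=(2,10) → add node 8 parent=3 cost=8
9. q=(23,5) nearest=7 d=15 new=(10,10) → add node 9 parent=7 cost=12
10. q=(38,3) nearest=9 d=28 new=(12,8) → add node 10 parent=9 cost=14
11. q=(11,5) nearest=10 d=3 new=(11,6) → add node 11 parent=10 cost=16
12. q=(33,6) nearest=10 d=21 new=(14,6) → add node 12 parent=10 cost=16
13. q=(6,12) nearest=6 d=2 new=(6,12) → add node 13 parent=6 cost=10
14. q=(38,1) nearest=12 d=24 new=(16,4) → add node 14 parent=12 cost=18
15. q=(38,1) nearest=14 d=22 new=(18,2) → add node 15 parent=14 cost=20
16. q=(30,0) nearest=15 d=12 new=(20,0) → add node 16 parent=15 cost=22
17. q=(32,15) nearest=15 d=14 new=(20,4) → add node 17 parent=15 cost=22
18. q=(8,0) nearest=2 d=6 new=(4,4) → add node 18 parent=2 cost=6
19. q=(29,3) nearest=16 d=9 new=(22,2) → add node 19 parent=16 cost=24
20. q=(21,4) nearest=17 d=1 new=(21,4) → add node 20 parent=17 cost=23
21. q=(2,3) nearest=0 d=2 new=(2,3) → add node 21 parent=0 cost=2
22. q=(30,15) nearest=17 d=11 new=(22,6) → add node 22 parent=17 cost=24
23. q=(3,8) nearest=3 d=1 new=(3,8) → add node 23 parent=3 cost=7
24. q=(0,13) nearest=8 d=3 new=(0,12) → add node 24 parent=8 cost=10
25. q=(9,14) nearest=7 d=2 new=(9,14) → add node 25 parent=7 cost=12
26. q=(24,3) nearest=19 d=2 new=(24,3) → add node 26 parent=19 cost=26
27. q=(0,18) nearest=13 d=6 new=(4,14) → add node 27 parent=13 cost=12
28. q=(12,3) nearest=11 d=3 new=(12,4) → add node 28 parent=11 cost=18
29. q=(0,1) nearest=0 d=1 new=(0,1) → add node 29 parent=0 cost=1
30. q=(4,8) nearest=3 d=0 → coincident, reject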